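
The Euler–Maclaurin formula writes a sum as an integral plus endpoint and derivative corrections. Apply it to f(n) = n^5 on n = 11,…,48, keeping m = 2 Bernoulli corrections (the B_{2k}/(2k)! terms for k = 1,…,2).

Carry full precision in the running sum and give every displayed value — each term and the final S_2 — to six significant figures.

∫_11^48 x^5 dx evaluates to 2.03814e+09.
Endpoint term: (f(11) + f(48))/2 = (161051 + 2.54804e+08)/2 = 1.27483e+08.
Running total after boundary: 2.16562e+09.
Correction k=1: B_{2}/2! · (f^{(1)}(48) − f^{(1)}(11)) = 1/12 · (2.65421e+07 − 73205.0) = 2.20574e+06.
After k=1: 2.16782e+09.
Correction k=2: B_{4}/4! · (f^{(3)}(48) − f^{(3)}(11)) = −1/720 · (138240 − 7260.00) = -181.917.

S_2 ≈ 2.16782e+09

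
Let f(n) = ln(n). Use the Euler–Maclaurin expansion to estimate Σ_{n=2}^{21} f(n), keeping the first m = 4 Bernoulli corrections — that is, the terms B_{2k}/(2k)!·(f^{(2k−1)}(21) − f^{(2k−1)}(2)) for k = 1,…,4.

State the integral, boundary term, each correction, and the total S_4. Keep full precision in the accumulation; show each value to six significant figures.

S_4 ≈ 45.3801

∫_2^21 ln(x) dx evaluates to 43.5487.
Endpoint term: (f(2) + f(21))/2 = (0.693147 + 3.04452)/2 = 1.86883.
So far: 45.4175.
Order-1 term: 1/12 · (0.0476190 − 0.500000) = -0.0376984.
After k=1: 45.3798.
Order-2 term: −1/720 · (0.000215959 − 0.250000) = 0.000346922.
After k=2: 45.3802.
Order-3 term: 1/30240 · (5.87645e-06 − 0.750000) = -2.48014e-05.
After k=3: 45.3801.
Order-4 term: −1/1209600 · (3.99758e-07 − 5.62500) = 4.65030e-06.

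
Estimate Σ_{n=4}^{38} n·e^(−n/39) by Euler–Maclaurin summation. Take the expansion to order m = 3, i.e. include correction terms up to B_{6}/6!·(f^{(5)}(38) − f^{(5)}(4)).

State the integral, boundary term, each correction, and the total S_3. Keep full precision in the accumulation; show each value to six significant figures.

The integral term ∫_4^38 x·e^(−x/39) dx = 380.092.
Endpoint term: (f(4) + f(38))/2 = (3.61008 + 14.3425)/2 = 8.97629.
So far: 389.068.
Order-1 term: 1/12 · (0.00967780 − 0.809954) = -0.0666897.
Running total after k=1: 389.001.
Order-2 term: −1/720 · (0.000502660 − 0.00171926) = 1.68972e-06.
Running total after k=2: 389.001.
Order-3 term: 1/30240 · (6.56777e-07 − 1.91059e-06) = -4.14620e-11.

S_3 ≈ 389.001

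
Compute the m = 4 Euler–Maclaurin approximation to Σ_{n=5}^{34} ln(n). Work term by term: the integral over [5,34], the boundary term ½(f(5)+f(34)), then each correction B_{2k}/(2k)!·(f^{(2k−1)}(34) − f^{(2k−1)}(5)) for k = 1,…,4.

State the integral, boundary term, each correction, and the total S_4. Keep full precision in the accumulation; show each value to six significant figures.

∫_5^34 ln(x) dx evaluates to 82.8491.
½[f(5) + f(34)] = ½[1.60944 + 3.52636] = 2.56790.
Running total after boundary: 85.4170.
Order-1 term: 1/12 · (0.0294118 − 0.200000) = -0.0142157.
After k=1: 85.4028.
Order-2 term: −1/720 · (5.08854e-05 − 0.0160000) = 2.21515e-05.
After k=2: 85.4028.
Order-3 term: 1/30240 · (5.28222e-07 − 0.00768000) = -2.53951e-07.
After k=3: 85.4028.
Order-4 term: −1/1209600 · (1.37082e-08 − 0.00921600) = 7.61904e-09.

S_4 ≈ 85.4028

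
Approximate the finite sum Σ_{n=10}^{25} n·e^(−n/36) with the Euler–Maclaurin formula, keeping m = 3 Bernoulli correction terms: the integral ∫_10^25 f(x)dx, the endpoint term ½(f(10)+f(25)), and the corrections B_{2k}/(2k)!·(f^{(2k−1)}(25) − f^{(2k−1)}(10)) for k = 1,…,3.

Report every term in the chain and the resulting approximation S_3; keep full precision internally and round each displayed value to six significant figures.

S_3 ≈ 167.782

∫_10^25 x·e^(−x/36) dx evaluates to 157.786.
½[f(10) + f(25)] = ½[7.57465 + 12.4838] = 10.0292.
So far: 167.815.
k=1: B_{2}/(2)! × [f^{(1)}(25) − f^{(1)}(10)] = 1/12 × (0.152580 − 0.547058) = -0.0328732.
After k=1: 167.782.
k=2: B_{4}/(4)! × [f^{(3)}(25) − f^{(3)}(10)] = −1/720 × (0.000888336 − 0.00159104) = 9.75979e-07.
After k=2: 167.782.
k=3: B_{6}/(6)! × [f^{(5)}(25) − f^{(5)}(10)] = 1/30240 × (1.28005e-06 − 2.12961e-06) = -2.80939e-11.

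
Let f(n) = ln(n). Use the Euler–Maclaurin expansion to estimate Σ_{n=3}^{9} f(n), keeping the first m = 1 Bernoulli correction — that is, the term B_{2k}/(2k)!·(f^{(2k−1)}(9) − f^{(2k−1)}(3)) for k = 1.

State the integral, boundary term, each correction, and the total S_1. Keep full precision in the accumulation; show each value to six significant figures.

S_1 ≈ 12.1086

Integral: ∫_3^9 ln(x) dx = 10.4792.
Endpoint term: (f(3) + f(9))/2 = (1.09861 + 2.19722)/2 = 1.64792.
So far: 12.1271.
Correction k=1: B_{2}/2! · (f^{(1)}(9) − f^{(1)}(3)) = 1/12 · (0.111111 − 0.333333) = -0.0185185.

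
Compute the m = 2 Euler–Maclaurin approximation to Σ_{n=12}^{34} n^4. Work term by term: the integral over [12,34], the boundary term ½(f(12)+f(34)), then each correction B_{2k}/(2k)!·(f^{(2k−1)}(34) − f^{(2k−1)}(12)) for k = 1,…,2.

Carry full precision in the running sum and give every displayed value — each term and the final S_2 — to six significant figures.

Integral: ∫_12^34 x^4 dx = 9.03732e+06.
½[f(12) + f(34)] = ½[20736.0 + 1.33634e+06] = 678536.
Integral + boundary = 9.71585e+06.
Order-1 term: 1/12 · (157216 − 6912.00) = 12525.3.
After k=1: 9.72838e+06.
Order-2 term: −1/720 · (816.000 − 288.000) = -0.733333.

S_2 ≈ 9.72838e+06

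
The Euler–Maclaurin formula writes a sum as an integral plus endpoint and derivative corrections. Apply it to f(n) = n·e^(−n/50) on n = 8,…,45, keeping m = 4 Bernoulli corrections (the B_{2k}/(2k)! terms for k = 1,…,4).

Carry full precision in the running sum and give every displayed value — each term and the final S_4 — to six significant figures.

Integral: ∫_8^45 x·e^(−x/50) dx = 540.011.
½[f(8) + f(45)] = ½[6.81715 + 18.2956] = 12.5564.
So far: 552.567.
Correction k=1: B_{2}/2! · (f^{(1)}(45) − f^{(1)}(8)) = 1/12 · (0.0406570 − 0.715801) = -0.0562620.
Partial sum through k=1: 552.511.
Correction k=2: B_{4}/4! · (f^{(3)}(45) − f^{(3)}(8)) = −1/720 · (0.000341519 − 0.000968035) = 8.70162e-07.
Partial sum through k=2: 552.511.
Correction k=3: B_{6}/6! · (f^{(5)}(45) − f^{(5)}(8)) = 1/30240 · (2.66710e-07 − 6.59900e-07) = -1.30023e-11.
Partial sum through k=3: 552.511.
Correction k=4: B_{8}/8! · (f^{(7)}(45) − f^{(7)}(8)) = −1/1209600 · (1.58725e-10 − 3.73034e-10) = 1.77174e-16.

S_4 ≈ 552.511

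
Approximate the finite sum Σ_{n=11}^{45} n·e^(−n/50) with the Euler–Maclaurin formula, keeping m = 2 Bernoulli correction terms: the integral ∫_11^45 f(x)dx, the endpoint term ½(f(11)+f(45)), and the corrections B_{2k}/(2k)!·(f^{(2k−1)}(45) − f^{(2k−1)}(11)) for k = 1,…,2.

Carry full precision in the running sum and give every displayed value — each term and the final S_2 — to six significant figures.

S_2 ≈ 529.989

∫_11^45 x·e^(−x/50) dx evaluates to 516.476.
½[f(11) + f(45)] = ½[8.82771 + 18.2956] = 13.5617.
Running total after boundary: 530.038.
Order-1 term: 1/12 · (0.0406570 − 0.625965) = -0.0487756.
Partial sum through k=1: 529.989.
Order-2 term: −1/720 · (0.000341519 − 0.000892401) = 7.65114e-07.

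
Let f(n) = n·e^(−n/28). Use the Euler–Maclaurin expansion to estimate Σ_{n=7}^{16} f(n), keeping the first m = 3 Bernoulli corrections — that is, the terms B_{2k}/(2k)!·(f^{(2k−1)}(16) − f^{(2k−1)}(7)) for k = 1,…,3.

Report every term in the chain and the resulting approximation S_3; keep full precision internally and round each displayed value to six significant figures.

∫_7^16 x·e^(−x/28) dx evaluates to 67.4920.
Boundary: ½(f(7) + f(16)) = ½(5.45161 + 9.03549) = 7.24355.
Running total after boundary: 74.7356.
k=1: B_{2}/(2)! × [f^{(1)}(16) − f^{(1)}(7)] = 1/12 × (0.242022 − 0.584101) = -0.0285065.
Partial sum through k=1: 74.7071.
k=2: B_{4}/(4)! × [f^{(3)}(16) − f^{(3)}(7)] = −1/720 × (0.00174931 − 0.00273176) = 1.36452e-06.
Partial sum through k=2: 74.7071.
k=3: B_{6}/(6)! × [f^{(5)}(16) − f^{(5)}(7)] = 1/30240 × (4.06877e-06 − 6.01849e-06) = -6.44750e-11.

S_3 ≈ 74.7071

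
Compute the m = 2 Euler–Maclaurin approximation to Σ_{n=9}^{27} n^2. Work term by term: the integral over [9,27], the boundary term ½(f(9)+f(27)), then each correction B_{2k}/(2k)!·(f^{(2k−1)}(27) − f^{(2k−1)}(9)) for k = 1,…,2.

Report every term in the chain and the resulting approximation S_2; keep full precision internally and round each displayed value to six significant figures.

Integral: ∫_9^27 x^2 dx = 6318.00.
½[f(9) + f(27)] = ½[81.0000 + 729.000] = 405.000.
Integral + boundary = 6723.00.
Correction k=1: B_{2}/2! · (f^{(1)}(27) − f^{(1)}(9)) = 1/12 · (54.0000 − 18.0000) = 3.00000.
After k=1: 6726.00.
Correction k=2: B_{4}/4! · (f^{(3)}(27) − f^{(3)}(9)) = −1/720 · (0.00000 − 0.00000) = 0.00000.

S_2 ≈ 6726.00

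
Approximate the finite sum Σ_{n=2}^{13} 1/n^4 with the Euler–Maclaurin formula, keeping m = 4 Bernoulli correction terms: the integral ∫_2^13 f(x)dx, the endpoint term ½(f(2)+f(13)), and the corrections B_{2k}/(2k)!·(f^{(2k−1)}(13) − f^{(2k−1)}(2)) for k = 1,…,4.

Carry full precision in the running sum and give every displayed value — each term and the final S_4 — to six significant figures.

S_4 ≈ 0.0820860

Integral: ∫_2^13 1/x^4 dx = 0.0415149.
Boundary: ½(f(2) + f(13)) = ½(0.0625000 + 3.50128e-05) = 0.0312675.
So far: 0.0727825.
Correction k=1: B_{2}/2! · (f^{(1)}(13) − f^{(1)}(2)) = 1/12 · (-1.07732e-05 − (-0.125000)) = 0.0104158.
Partial sum through k=1: 0.0831982.
Correction k=2: B_{4}/4! · (f^{(3)}(13) − f^{(3)}(2)) = −1/720 · (-1.91240e-06 − (-0.937500)) = -0.00130208.
Partial sum through k=2: 0.0818961.
Correction k=3: B_{6}/6! · (f^{(5)}(13) − f^{(5)}(2)) = 1/30240 · (-6.33693e-07 − (-13.1250)) = 0.000434028.
Partial sum through k=3: 0.0823302.
Correction k=4: B_{8}/8! · (f^{(7)}(13) − f^{(7)}(2)) = −1/1209600 · (-3.37470e-07 − (-295.312)) = -0.000244141.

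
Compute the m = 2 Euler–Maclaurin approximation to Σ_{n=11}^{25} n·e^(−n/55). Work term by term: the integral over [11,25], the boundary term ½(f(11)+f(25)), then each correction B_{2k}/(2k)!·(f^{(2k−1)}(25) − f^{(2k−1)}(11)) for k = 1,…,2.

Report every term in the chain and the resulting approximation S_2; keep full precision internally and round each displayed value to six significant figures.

The integral term ∫_11^25 x·e^(−x/55) dx = 179.152.
Boundary: ½(f(11) + f(25)) = ½(9.00604 + 15.8684) = 12.4372.
So far: 191.590.
Correction k=1: B_{2}/2! · (f^{(1)}(25) − f^{(1)}(11)) = 1/12 · (0.346220 − 0.654985) = -0.0257304.
After k=1: 191.564.
Correction k=2: B_{4}/4! · (f^{(3)}(25) − f^{(3)}(11)) = −1/720 · (0.000534113 − 0.000757833) = 3.10722e-07.

S_2 ≈ 191.564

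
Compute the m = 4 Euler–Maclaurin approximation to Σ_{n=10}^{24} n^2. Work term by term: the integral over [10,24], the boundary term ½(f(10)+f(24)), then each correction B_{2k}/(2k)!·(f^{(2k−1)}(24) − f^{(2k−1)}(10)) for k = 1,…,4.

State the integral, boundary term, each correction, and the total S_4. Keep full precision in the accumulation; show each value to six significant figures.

The integral term ∫_10^24 x^2 dx = 4274.67.
Boundary: ½(f(10) + f(24)) = ½(100.000 + 576.000) = 338.000.
Running total after boundary: 4612.67.
Correction k=1: B_{2}/2! · (f^{(1)}(24) − f^{(1)}(10)) = 1/12 · (48.0000 − 20.0000) = 2.33333.
After k=1: 4615.00.
Correction k=2: B_{4}/4! · (f^{(3)}(24) − f^{(3)}(10)) = −1/720 · (0.00000 − 0.00000) = 0.00000.
After k=2: 4615.00.
Correction k=3: B_{6}/6! · (f^{(5)}(24) − f^{(5)}(10)) = 1/30240 · (0.00000 − 0.00000) = 0.00000.
After k=3: 4615.00.
Correction k=4: B_{8}/8! · (f^{(7)}(24) − f^{(7)}(10)) = −1/1209600 · (0.00000 − 0.00000) = 0.00000.

S_4 ≈ 4615.00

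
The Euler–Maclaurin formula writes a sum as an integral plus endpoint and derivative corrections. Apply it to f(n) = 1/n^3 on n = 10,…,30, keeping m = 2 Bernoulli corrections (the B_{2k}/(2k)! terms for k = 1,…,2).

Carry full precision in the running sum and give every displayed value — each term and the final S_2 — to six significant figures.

The integral term ∫_10^30 1/x^3 dx = 0.00444444.
½[f(10) + f(30)] = ½[0.00100000 + 3.70370e-05] = 0.000518519.
Integral + boundary = 0.00496296.
k=1: B_{2}/(2)! × [f^{(1)}(30) − f^{(1)}(10)] = 1/12 × (-3.70370e-06 − (-0.000300000)) = 2.46914e-05.
Partial sum through k=1: 0.00498765.
k=2: B_{4}/(4)! × [f^{(3)}(30) − f^{(3)}(10)] = −1/720 × (-8.23045e-08 − (-6.00000e-05)) = -8.32190e-08.

S_2 ≈ 0.00498757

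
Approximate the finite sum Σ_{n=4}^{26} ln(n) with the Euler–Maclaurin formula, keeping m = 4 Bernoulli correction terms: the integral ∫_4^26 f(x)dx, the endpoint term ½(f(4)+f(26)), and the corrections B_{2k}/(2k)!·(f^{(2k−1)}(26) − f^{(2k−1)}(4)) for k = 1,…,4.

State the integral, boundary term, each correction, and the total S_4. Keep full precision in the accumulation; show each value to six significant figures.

S_4 ≈ 59.4699

Integral: ∫_4^26 ln(x) dx = 57.1653.
Endpoint term: (f(4) + f(26))/2 = (1.38629 + 3.25810)/2 = 2.32220.
Integral + boundary = 59.4875.
Order-1 term: 1/12 · (0.0384615 − 0.250000) = -0.0176282.
After k=1: 59.4699.
Order-2 term: −1/720 · (0.000113792 − 0.0312500) = 4.32447e-05.
After k=2: 59.4699.
Order-3 term: 1/30240 · (2.01997e-06 − 0.0234375) = -7.74983e-07.
After k=3: 59.4699.
Order-4 term: −1/1209600 · (8.96436e-08 − 0.0439453) = 3.63304e-08.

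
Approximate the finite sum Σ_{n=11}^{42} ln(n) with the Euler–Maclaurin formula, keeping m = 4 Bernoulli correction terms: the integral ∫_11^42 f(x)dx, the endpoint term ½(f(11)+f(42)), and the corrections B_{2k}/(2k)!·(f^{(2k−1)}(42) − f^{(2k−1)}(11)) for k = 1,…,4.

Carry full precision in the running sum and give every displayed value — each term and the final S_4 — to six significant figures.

S_4 ≈ 102.667

Integral: ∫_11^42 ln(x) dx = 99.6053.
Endpoint term: (f(11) + f(42))/2 = (2.39790 + 3.73767)/2 = 3.06778.
So far: 102.673.
k=1: B_{2}/(2)! × [f^{(1)}(42) − f^{(1)}(11)] = 1/12 × (0.0238095 − 0.0909091) = -0.00559163.
After k=1: 102.667.
k=2: B_{4}/(4)! × [f^{(3)}(42) − f^{(3)}(11)] = −1/720 × (2.69949e-05 − 0.00150263) = 2.04949e-06.
After k=2: 102.667.
k=3: B_{6}/(6)! × [f^{(5)}(42) − f^{(5)}(11)] = 1/30240 × (1.83639e-07 − 0.000149021) = -4.92187e-09.
After k=3: 102.667.
k=4: B_{8}/(8)! × [f^{(7)}(42) − f^{(7)}(11)] = −1/1209600 × (3.12311e-09 − 3.69474e-05) = 3.05425e-11.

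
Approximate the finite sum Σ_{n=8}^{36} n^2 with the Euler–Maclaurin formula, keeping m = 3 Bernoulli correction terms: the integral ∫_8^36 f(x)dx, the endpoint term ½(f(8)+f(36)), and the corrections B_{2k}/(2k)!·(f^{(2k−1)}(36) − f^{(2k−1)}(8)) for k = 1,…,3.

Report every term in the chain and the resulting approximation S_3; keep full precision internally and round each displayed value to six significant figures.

Integral: ∫_8^36 x^2 dx = 15381.3.
Endpoint term: (f(8) + f(36))/2 = (64.0000 + 1296.00)/2 = 680.000.
So far: 16061.3.
Order-1 term: 1/12 · (72.0000 − 16.0000) = 4.66667.
Partial sum through k=1: 16066.0.
Order-2 term: −1/720 · (0.00000 − 0.00000) = 0.00000.
Partial sum through k=2: 16066.0.
Order-3 term: 1/30240 · (0.00000 − 0.00000) = 0.00000.

S_3 ≈ 16066.0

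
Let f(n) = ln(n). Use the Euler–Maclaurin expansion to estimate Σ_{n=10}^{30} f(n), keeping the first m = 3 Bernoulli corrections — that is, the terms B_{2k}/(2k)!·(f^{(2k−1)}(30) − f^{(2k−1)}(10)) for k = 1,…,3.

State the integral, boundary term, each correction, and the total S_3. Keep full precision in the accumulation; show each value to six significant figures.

S_3 ≈ 61.8564

The integral term ∫_10^30 ln(x) dx = 59.0101.
½[f(10) + f(30)] = ½[2.30259 + 3.40120] = 2.85189.
Running total after boundary: 61.8620.
Order-1 term: 1/12 · (0.0333333 − 0.100000) = -0.00555556.
Partial sum through k=1: 61.8564.
Order-2 term: −1/720 · (7.40741e-05 − 0.00200000) = 2.67490e-06.
Partial sum through k=2: 61.8564.
Order-3 term: 1/30240 · (9.87654e-07 − 0.000240000) = -7.90385e-09.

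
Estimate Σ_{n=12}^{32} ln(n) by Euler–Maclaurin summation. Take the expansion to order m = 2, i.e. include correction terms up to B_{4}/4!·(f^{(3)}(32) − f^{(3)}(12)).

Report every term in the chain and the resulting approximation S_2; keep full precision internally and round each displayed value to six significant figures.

The integral term ∫_12^32 ln(x) dx = 61.0847.
Boundary: ½(f(12) + f(32)) = ½(2.48491 + 3.46574) = 2.97532.
Running total after boundary: 64.0600.
Order-1 term: 1/12 · (0.0312500 − 0.0833333) = -0.00434028.
Running total after k=1: 64.0557.
Order-2 term: −1/720 · (6.10352e-05 − 0.00115741) = 1.52274e-06.

S_2 ≈ 64.0557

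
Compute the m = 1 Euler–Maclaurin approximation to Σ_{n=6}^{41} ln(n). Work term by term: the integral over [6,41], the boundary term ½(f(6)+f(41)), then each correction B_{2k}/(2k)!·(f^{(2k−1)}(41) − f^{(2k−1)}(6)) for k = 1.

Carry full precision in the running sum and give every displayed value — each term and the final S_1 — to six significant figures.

S_1 ≈ 109.247

∫_6^41 ln(x) dx evaluates to 106.506.
½[f(6) + f(41)] = ½[1.79176 + 3.71357] = 2.75267.
Integral + boundary = 109.259.
Correction k=1: B_{2}/2! · (f^{(1)}(41) − f^{(1)}(6)) = 1/12 · (0.0243902 − 0.166667) = -0.0118564.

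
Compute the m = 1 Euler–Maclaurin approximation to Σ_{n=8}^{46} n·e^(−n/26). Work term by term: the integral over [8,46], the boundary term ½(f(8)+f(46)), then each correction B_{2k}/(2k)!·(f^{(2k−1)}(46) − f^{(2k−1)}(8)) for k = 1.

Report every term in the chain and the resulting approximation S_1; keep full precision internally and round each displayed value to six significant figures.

The integral term ∫_8^46 x·e^(−x/26) dx = 330.756.
Boundary: ½(f(8) + f(46)) = ½(5.88113 + 7.84135) = 6.86124.
Integral + boundary = 337.618.
Order-1 term: 1/12 · (-0.131126 − 0.508944) = -0.0533392.

S_1 ≈ 337.564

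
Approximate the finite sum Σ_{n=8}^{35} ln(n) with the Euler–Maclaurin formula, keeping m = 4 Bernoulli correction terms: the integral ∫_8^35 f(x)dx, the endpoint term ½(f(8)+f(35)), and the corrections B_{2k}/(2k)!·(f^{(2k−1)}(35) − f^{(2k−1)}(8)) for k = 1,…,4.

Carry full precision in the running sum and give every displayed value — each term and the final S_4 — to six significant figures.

S_4 ≈ 83.6110

The integral term ∫_8^35 ln(x) dx = 80.8016.
Boundary: ½(f(8) + f(35)) = ½(2.07944 + 3.55535) = 2.81739.
Running total after boundary: 83.6190.
Correction k=1: B_{2}/2! · (f^{(1)}(35) − f^{(1)}(8)) = 1/12 · (0.0285714 − 0.125000) = -0.00803571.
After k=1: 83.6110.
Correction k=2: B_{4}/4! · (f^{(3)}(35) − f^{(3)}(8)) = −1/720 · (4.66472e-05 − 0.00390625) = 5.36056e-06.
After k=2: 83.6110.
Correction k=3: B_{6}/6! · (f^{(5)}(35) − f^{(5)}(8)) = 1/30240 · (4.56952e-07 − 0.000732422) = -2.42052e-08.
After k=3: 83.6110.
Correction k=4: B_{8}/8! · (f^{(7)}(35) − f^{(7)}(8)) = −1/1209600 · (1.11907e-08 − 0.000343323) = 2.83822e-10.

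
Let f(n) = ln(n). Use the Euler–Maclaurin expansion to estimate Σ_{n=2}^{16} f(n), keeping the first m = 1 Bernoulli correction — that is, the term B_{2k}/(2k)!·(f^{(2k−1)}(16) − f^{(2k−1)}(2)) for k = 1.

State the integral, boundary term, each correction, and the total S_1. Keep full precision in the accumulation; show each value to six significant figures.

S_1 ≈ 30.6715

The integral term ∫_2^16 ln(x) dx = 28.9751.
Boundary: ½(f(2) + f(16)) = ½(0.693147 + 2.77259) = 1.73287.
Running total after boundary: 30.7080.
Order-1 term: 1/12 · (0.0625000 − 0.500000) = -0.0364583.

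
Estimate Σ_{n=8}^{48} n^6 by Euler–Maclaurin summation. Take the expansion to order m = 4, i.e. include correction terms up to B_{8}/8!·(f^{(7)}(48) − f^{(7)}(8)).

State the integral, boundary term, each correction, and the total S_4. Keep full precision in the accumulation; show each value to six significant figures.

∫_8^48 x^6 dx evaluates to 8.38666e+10.
½[f(8) + f(48)] = ½[262144 + 1.22306e+10] = 6.11543e+09.
Integral + boundary = 8.99820e+10.
Order-1 term: 1/12 · (1.52882e+09 − 196608) = 1.27386e+08.
Running total after k=1: 9.01094e+10.
Order-2 term: −1/720 · (1.32710e+07 − 61440.0) = -18346.7.
Running total after k=2: 9.01094e+10.
Order-3 term: 1/30240 · (34560.0 − 5760.00) = 0.952381.
Running total after k=3: 9.01094e+10.
Order-4 term: −1/1209600 · (0.00000 − 0.00000) = 0.00000.

S_4 ≈ 9.01094e+10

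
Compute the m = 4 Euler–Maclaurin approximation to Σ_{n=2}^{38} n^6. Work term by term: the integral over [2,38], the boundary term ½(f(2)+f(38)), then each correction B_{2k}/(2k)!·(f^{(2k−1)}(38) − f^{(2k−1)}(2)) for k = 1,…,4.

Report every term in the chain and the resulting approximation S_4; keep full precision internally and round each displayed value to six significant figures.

S_4 ≈ 1.78902e+10

The integral term ∫_2^38 x^6 dx = 1.63451e+10.
Endpoint term: (f(2) + f(38))/2 = (64.0000 + 3.01094e+09)/2 = 1.50547e+09.
So far: 1.78506e+10.
k=1: B_{2}/(2)! × [f^{(1)}(38) − f^{(1)}(2)] = 1/12 × (4.75411e+08 − 192.000) = 3.96176e+07.
After k=1: 1.78902e+10.
k=2: B_{4}/(4)! × [f^{(3)}(38) − f^{(3)}(2)] = −1/720 × (6.58464e+06 − 960.000) = -9144.00.
After k=2: 1.78902e+10.
k=3: B_{6}/(6)! × [f^{(5)}(38) − f^{(5)}(2)] = 1/30240 × (27360.0 − 1440.00) = 0.857143.
After k=3: 1.78902e+10.
k=4: B_{8}/(8)! × [f^{(7)}(38) − f^{(7)}(2)] = −1/1209600 × (0.00000 − 0.00000) = 0.00000.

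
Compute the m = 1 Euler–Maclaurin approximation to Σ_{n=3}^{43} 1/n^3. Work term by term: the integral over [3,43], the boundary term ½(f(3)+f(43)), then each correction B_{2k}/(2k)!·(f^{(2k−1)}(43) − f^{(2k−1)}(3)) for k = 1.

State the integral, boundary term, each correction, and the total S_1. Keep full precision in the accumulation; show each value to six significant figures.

Integral: ∫_3^43 1/x^3 dx = 0.0552851.
Endpoint term: (f(3) + f(43))/2 = (0.0370370 + 1.25775e-05)/2 = 0.0185248.
Running total after boundary: 0.0738099.
Correction k=1: B_{2}/2! · (f^{(1)}(43) − f^{(1)}(3)) = 1/12 · (-8.77501e-07 − (-0.0370370)) = 0.00308635.

S_1 ≈ 0.0768963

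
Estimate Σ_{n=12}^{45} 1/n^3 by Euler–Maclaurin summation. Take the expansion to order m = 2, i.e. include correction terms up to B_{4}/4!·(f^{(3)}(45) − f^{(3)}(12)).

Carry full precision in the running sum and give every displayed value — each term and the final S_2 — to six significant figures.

S_2 ≈ 0.00353211

The integral term ∫_12^45 1/x^3 dx = 0.00322531.
Boundary: ½(f(12) + f(45)) = ½(0.000578704 + 1.09739e-05) = 0.000294839.
Running total after boundary: 0.00352015.
k=1: B_{2}/(2)! × [f^{(1)}(45) − f^{(1)}(12)] = 1/12 × (-7.31596e-07 − (-0.000144676)) = 1.19954e-05.
After k=1: 0.00353214.
k=2: B_{4}/(4)! × [f^{(3)}(45) − f^{(3)}(12)] = −1/720 × (-7.22564e-09 − (-2.00939e-05)) = -2.78981e-08.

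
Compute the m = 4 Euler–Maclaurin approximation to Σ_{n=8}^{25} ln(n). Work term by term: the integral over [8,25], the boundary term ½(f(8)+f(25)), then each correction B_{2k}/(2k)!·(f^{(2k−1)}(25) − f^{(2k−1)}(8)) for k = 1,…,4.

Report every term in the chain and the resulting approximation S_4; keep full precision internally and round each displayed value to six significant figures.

S_4 ≈ 49.4784

Integral: ∫_8^25 ln(x) dx = 46.8364.
Endpoint term: (f(8) + f(25))/2 = (2.07944 + 3.21888)/2 = 2.64916.
So far: 49.4855.
Correction k=1: B_{2}/2! · (f^{(1)}(25) − f^{(1)}(8)) = 1/12 · (0.0400000 − 0.125000) = -0.00708333.
Running total after k=1: 49.4784.
Correction k=2: B_{4}/4! · (f^{(3)}(25) − f^{(3)}(8)) = −1/720 · (0.000128000 − 0.00390625) = 5.24757e-06.
Running total after k=2: 49.4784.
Correction k=3: B_{6}/6! · (f^{(5)}(25) − f^{(5)}(8)) = 1/30240 · (2.45760e-06 − 0.000732422) = -2.41390e-08.
Running total after k=3: 49.4784.
Correction k=4: B_{8}/8! · (f^{(7)}(25) − f^{(7)}(8)) = −1/1209600 · (1.17965e-07 − 0.000343323) = 2.83734e-10.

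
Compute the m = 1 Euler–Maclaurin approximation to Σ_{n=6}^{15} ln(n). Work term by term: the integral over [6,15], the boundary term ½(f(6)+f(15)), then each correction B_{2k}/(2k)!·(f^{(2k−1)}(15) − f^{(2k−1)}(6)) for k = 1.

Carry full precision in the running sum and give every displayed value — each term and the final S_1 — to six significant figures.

The integral term ∫_6^15 ln(x) dx = 20.8702.
Boundary: ½(f(6) + f(15)) = ½(1.79176 + 2.70805) = 2.24990.
Running total after boundary: 23.1201.
k=1: B_{2}/(2)! × [f^{(1)}(15) − f^{(1)}(6)] = 1/12 × (0.0666667 − 0.166667) = -0.00833333.

S_1 ≈ 23.1118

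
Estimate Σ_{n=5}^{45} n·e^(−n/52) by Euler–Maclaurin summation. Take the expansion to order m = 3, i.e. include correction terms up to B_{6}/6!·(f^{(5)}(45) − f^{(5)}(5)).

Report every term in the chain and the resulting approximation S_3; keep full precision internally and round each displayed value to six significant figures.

S_3 ≈ 580.983

∫_5^45 x·e^(−x/52) dx evaluates to 569.306.
½[f(5) + f(45)] = ½[4.54162 + 18.9400] = 11.7408.
Running total after boundary: 581.047.
k=1: B_{2}/(2)! × [f^{(1)}(45) − f^{(1)}(5)] = 1/12 × (0.0566582 − 0.820985) = -0.0636939.
After k=1: 580.983.
k=2: B_{4}/(4)! × [f^{(3)}(45) − f^{(3)}(5)] = −1/720 × (0.000332262 − 0.000975456) = 8.93325e-07.
After k=2: 580.983.
k=3: B_{6}/(6)! × [f^{(5)}(45) − f^{(5)}(5)] = 1/30240 × (2.38007e-07 − 6.09206e-07) = -1.22751e-11.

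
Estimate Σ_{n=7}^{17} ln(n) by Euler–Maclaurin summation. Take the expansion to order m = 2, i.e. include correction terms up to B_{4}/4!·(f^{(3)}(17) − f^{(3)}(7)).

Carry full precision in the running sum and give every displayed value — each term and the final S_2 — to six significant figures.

∫_7^17 ln(x) dx evaluates to 24.5433.
Boundary: ½(f(7) + f(17)) = ½(1.94591 + 2.83321) = 2.38956.
Integral + boundary = 26.9328.
Correction k=1: B_{2}/2! · (f^{(1)}(17) − f^{(1)}(7)) = 1/12 · (0.0588235 − 0.142857) = -0.00700280.
Running total after k=1: 26.9258.
Correction k=2: B_{4}/4! · (f^{(3)}(17) − f^{(3)}(7)) = −1/720 · (0.000407083 − 0.00583090) = 7.53308e-06.

S_2 ≈ 26.9258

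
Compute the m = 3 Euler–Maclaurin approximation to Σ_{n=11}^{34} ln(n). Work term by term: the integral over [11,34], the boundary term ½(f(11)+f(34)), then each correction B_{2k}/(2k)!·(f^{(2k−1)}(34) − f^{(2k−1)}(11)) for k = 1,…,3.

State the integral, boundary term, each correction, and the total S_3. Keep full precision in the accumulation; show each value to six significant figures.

S_3 ≈ 73.4764

∫_11^34 ln(x) dx evaluates to 70.5194.
Endpoint term: (f(11) + f(34))/2 = (2.39790 + 3.52636)/2 = 2.96213.
Running total after boundary: 73.4815.
Order-1 term: 1/12 · (0.0294118 − 0.0909091) = -0.00512478.
Running total after k=1: 73.4764.
Order-2 term: −1/720 · (5.08854e-05 − 0.00150263) = 2.01631e-06.
Running total after k=2: 73.4764.
Order-3 term: 1/30240 · (5.28222e-07 − 0.000149021) = -4.91048e-09.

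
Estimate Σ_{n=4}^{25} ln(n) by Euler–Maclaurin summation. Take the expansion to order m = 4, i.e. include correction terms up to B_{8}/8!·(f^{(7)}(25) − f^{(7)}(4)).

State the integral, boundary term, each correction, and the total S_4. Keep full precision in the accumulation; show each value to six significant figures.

∫_4^25 ln(x) dx evaluates to 53.9267.
Boundary: ½(f(4) + f(25)) = ½(1.38629 + 3.21888) = 2.30259.
Integral + boundary = 56.2293.
k=1: B_{2}/(2)! × [f^{(1)}(25) − f^{(1)}(4)] = 1/12 × (0.0400000 − 0.250000) = -0.0175000.
After k=1: 56.2118.
k=2: B_{4}/(4)! × [f^{(3)}(25) − f^{(3)}(4)] = −1/720 × (0.000128000 − 0.0312500) = 4.32250e-05.
After k=2: 56.2118.
k=3: B_{6}/(6)! × [f^{(5)}(25) − f^{(5)}(4)] = 1/30240 × (2.45760e-06 − 0.0234375) = -7.74968e-07.
After k=3: 56.2118.
k=4: B_{8}/(8)! × [f^{(7)}(25) − f^{(7)}(4)] = −1/1209600 × (1.17965e-07 − 0.0439453) = 3.63304e-08.

S_4 ≈ 56.2118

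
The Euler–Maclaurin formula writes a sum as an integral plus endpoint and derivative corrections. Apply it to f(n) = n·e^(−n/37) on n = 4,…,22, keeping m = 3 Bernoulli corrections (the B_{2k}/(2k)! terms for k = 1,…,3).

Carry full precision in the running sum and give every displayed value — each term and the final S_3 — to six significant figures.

Integral: ∫_4^22 x·e^(−x/37) dx = 157.005.
Endpoint term: (f(4) + f(22))/2 = (3.59012 + 12.1393)/2 = 7.86471.
So far: 164.869.
Order-1 term: 1/12 · (0.223697 − 0.800500) = -0.0480669.
Running total after k=1: 164.821.
Order-2 term: −1/720 · (0.000969518 − 0.00189595) = 1.28672e-06.
Running total after k=2: 164.821.
Order-3 term: 1/30240 · (1.29703e-06 − 2.34271e-06) = -3.45795e-11.

S_3 ≈ 164.821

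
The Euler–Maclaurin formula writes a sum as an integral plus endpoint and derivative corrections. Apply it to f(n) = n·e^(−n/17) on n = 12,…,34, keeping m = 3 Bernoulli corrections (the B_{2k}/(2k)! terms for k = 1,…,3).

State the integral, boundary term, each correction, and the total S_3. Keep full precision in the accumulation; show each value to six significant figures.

S_3 ≈ 131.284

∫_12^34 x·e^(−x/17) dx evaluates to 126.045.
Boundary: ½(f(12) + f(34)) = ½(5.92407 + 4.60140) = 5.26274.
Integral + boundary = 131.308.
Order-1 term: 1/12 · (-0.135335 − 0.145198) = -0.0233778.
Running total after k=1: 131.284.
Order-2 term: −1/720 · (0.000468288 − 0.00391884) = 4.79243e-06.
Running total after k=2: 131.284.
Order-3 term: 1/30240 · (4.86112e-06 − 2.53815e-05) = -6.78584e-10.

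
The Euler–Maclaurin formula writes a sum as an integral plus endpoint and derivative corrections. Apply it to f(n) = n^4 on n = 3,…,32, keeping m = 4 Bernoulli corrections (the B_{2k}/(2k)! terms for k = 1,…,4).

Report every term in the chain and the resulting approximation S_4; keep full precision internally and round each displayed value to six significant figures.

The integral term ∫_3^32 x^4 dx = 6.71084e+06.
Endpoint term: (f(3) + f(32))/2 = (81.0000 + 1.04858e+06)/2 = 524328.
Running total after boundary: 7.23517e+06.
k=1: B_{2}/(2)! × [f^{(1)}(32) − f^{(1)}(3)] = 1/12 × (131072 − 108.000) = 10913.7.
Running total after k=1: 7.24608e+06.
k=2: B_{4}/(4)! × [f^{(3)}(32) − f^{(3)}(3)] = −1/720 × (768.000 − 72.0000) = -0.966667.
Running total after k=2: 7.24608e+06.
k=3: B_{6}/(6)! × [f^{(5)}(32) − f^{(5)}(3)] = 1/30240 × (0.00000 − 0.00000) = 0.00000.
Running total after k=3: 7.24608e+06.
k=4: B_{8}/(8)! × [f^{(7)}(32) − f^{(7)}(3)] = −1/1209600 × (0.00000 − 0.00000) = 0.00000.

S_4 ≈ 7.24608e+06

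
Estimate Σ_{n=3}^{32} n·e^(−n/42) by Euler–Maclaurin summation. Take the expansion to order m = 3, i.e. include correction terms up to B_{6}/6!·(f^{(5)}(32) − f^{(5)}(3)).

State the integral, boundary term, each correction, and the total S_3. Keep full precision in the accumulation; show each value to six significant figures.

S_3 ≈ 317.770

∫_3^32 x·e^(−x/42) dx evaluates to 308.967.
Endpoint term: (f(3) + f(32))/2 = (2.79319 + 14.9368)/2 = 8.86502.
Integral + boundary = 317.832.
Correction k=1: B_{2}/2! · (f^{(1)}(32) − f^{(1)}(3)) = 1/12 · (0.111137 − 0.864558) = -0.0627851.
Partial sum through k=1: 317.770.
Correction k=2: B_{4}/4! · (f^{(3)}(32) − f^{(3)}(3)) = −1/720 · (0.000592228 − 0.00154574) = 1.32432e-06.
Partial sum through k=2: 317.770.
Correction k=3: B_{6}/6! · (f^{(5)}(32) − f^{(5)}(3)) = 1/30240 · (6.35744e-07 − 1.47470e-06) = -2.77431e-11.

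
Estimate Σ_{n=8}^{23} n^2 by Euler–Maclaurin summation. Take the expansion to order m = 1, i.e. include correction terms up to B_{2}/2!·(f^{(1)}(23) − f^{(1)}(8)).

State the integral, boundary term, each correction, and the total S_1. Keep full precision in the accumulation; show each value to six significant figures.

S_1 ≈ 4184.00

∫_8^23 x^2 dx evaluates to 3885.00.
Endpoint term: (f(8) + f(23))/2 = (64.0000 + 529.000)/2 = 296.500.
Integral + boundary = 4181.50.
Correction k=1: B_{2}/2! · (f^{(1)}(23) − f^{(1)}(8)) = 1/12 · (46.0000 − 16.0000) = 2.50000.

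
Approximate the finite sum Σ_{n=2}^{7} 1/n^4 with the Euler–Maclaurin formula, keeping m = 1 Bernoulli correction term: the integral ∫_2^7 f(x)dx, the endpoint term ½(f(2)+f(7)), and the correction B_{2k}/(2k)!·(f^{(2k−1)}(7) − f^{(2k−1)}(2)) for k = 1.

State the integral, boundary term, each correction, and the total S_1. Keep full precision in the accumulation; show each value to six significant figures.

The integral term ∫_2^7 1/x^4 dx = 0.0406948.
Endpoint term: (f(2) + f(7))/2 = (0.0625000 + 0.000416493)/2 = 0.0314582.
Integral + boundary = 0.0721531.
Order-1 term: 1/12 · (-0.000237996 − (-0.125000)) = 0.0103968.

S_1 ≈ 0.0825499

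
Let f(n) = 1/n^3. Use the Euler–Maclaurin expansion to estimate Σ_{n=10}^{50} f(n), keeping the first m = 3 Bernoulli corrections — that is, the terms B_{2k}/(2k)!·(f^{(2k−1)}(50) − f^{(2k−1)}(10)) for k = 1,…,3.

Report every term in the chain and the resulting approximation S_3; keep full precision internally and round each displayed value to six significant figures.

S_3 ≈ 0.00532888

The integral term ∫_10^50 1/x^3 dx = 0.00480000.
Boundary: ½(f(10) + f(50)) = ½(0.00100000 + 8.00000e-06) = 0.000504000.
So far: 0.00530400.
Order-1 term: 1/12 · (-4.80000e-07 − (-0.000300000)) = 2.49600e-05.
Running total after k=1: 0.00532896.
Order-2 term: −1/720 · (-3.84000e-09 − (-6.00000e-05)) = -8.33280e-08.
Running total after k=2: 0.00532888.
Order-3 term: 1/30240 · (-6.45120e-11 − (-2.52000e-05)) = 8.33331e-10.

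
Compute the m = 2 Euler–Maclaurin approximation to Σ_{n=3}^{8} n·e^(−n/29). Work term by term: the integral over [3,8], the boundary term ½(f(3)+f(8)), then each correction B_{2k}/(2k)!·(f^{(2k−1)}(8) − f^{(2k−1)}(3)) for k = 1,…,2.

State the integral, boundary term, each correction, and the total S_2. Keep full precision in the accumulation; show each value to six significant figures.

The integral term ∫_3^8 x·e^(−x/29) dx = 22.4800.
Boundary: ½(f(3) + f(8)) = ½(2.70517 + 6.07134) = 4.38825.
So far: 26.8683.
k=1: B_{2}/(2)! × [f^{(1)}(8) − f^{(1)}(3)] = 1/12 × (0.549561 − 0.808441) = -0.0215733.
Running total after k=1: 26.8467.
k=2: B_{4}/(4)! × [f^{(3)}(8) − f^{(3)}(3)] = −1/720 × (0.00245826 − 0.00310569) = 8.99211e-07.

S_2 ≈ 26.8467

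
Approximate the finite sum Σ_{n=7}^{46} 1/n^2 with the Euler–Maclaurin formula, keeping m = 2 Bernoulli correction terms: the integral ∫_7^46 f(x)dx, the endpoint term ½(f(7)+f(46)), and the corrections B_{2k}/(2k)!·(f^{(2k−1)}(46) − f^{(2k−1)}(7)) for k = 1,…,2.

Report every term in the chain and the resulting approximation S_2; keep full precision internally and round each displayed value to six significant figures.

S_2 ≈ 0.132041

Integral: ∫_7^46 1/x^2 dx = 0.121118.
Endpoint term: (f(7) + f(46))/2 = (0.0204082 + 0.000472590)/2 = 0.0104404.
So far: 0.131558.
k=1: B_{2}/(2)! × [f^{(1)}(46) − f^{(1)}(7)] = 1/12 × (-2.05474e-05 − (-0.00583090)) = 0.000484196.
After k=1: 0.132043.
k=2: B_{4}/(4)! × [f^{(3)}(46) − f^{(3)}(7)] = −1/720 × (-1.16526e-07 − (-0.00142798)) = -1.98314e-06.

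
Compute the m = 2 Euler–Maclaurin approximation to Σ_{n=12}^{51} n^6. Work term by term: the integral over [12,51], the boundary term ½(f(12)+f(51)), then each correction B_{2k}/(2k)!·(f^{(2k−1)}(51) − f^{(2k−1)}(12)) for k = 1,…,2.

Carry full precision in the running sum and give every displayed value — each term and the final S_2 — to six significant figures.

∫_12^51 x^6 dx evaluates to 1.28196e+11.
Endpoint term: (f(12) + f(51))/2 = (2.98598e+06 + 1.75963e+10)/2 = 8.79964e+09.
Running total after boundary: 1.36996e+11.
k=1: B_{2}/(2)! × [f^{(1)}(51) − f^{(1)}(12)] = 1/12 × (2.07015e+09 − 1.49299e+06) = 1.72388e+08.
Running total after k=1: 1.37168e+11.
k=2: B_{4}/(4)! × [f^{(3)}(51) − f^{(3)}(12)] = −1/720 × (1.59181e+07 − 207360) = -21820.5.

S_2 ≈ 1.37168e+11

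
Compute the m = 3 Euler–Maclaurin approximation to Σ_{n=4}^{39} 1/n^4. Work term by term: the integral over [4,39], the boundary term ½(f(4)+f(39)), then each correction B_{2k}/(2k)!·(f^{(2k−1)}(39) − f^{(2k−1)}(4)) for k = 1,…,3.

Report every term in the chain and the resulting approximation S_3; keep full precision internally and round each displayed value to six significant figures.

S_3 ≈ 0.00747225

The integral term ∫_4^39 1/x^4 dx = 0.00520271.
½[f(4) + f(39)] = ½[0.00390625 + 4.32257e-07] = 0.00195334.
Integral + boundary = 0.00715606.
Order-1 term: 1/12 · (-4.43340e-08 − (-0.00390625)) = 0.000325517.
Running total after k=1: 0.00748157.
Order-2 term: −1/720 · (-8.74438e-10 − (-0.00732422)) = -1.01725e-05.
Running total after k=2: 0.00747140.
Order-3 term: 1/30240 · (-3.21950e-11 − (-0.0256348)) = 8.47711e-07.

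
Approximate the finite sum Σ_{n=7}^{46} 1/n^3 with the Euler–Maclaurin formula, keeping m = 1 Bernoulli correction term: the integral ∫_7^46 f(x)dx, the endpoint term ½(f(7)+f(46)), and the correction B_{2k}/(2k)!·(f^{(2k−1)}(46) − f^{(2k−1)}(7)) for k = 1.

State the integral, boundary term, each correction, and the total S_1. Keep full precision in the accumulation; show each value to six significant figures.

∫_7^46 1/x^3 dx evaluates to 0.00996779.
½[f(7) + f(46)] = ½[0.00291545 + 1.02737e-05] = 0.00146286.
So far: 0.0114306.
Order-1 term: 1/12 · (-6.70023e-07 − (-0.00124948)) = 0.000104067.

S_1 ≈ 0.0115347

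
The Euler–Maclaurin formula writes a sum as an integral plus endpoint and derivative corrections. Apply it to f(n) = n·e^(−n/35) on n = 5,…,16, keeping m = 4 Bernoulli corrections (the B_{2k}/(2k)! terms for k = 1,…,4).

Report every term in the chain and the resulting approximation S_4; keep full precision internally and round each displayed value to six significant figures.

Integral: ∫_5^16 x·e^(−x/35) dx = 83.5636.
Boundary: ½(f(5) + f(16)) = ½(4.33439 + 10.1294) = 7.23191.
Running total after boundary: 90.7955.
k=1: B_{2}/(2)! × [f^{(1)}(16) − f^{(1)}(5)] = 1/12 × (0.343677 − 0.743038) = -0.0332801.
Partial sum through k=1: 90.7622.
k=2: B_{4}/(4)! × [f^{(3)}(16) − f^{(3)}(5)] = −1/720 × (0.00131417 − 0.00202187) = 9.82922e-07.
Partial sum through k=2: 90.7622.
k=3: B_{6}/(6)! × [f^{(5)}(16) − f^{(5)}(5)] = 1/30240 × (1.91656e-06 − 2.80586e-06) = -2.94082e-11.
Partial sum through k=3: 90.7622.
k=4: B_{8}/(8)! × [f^{(7)}(16) − f^{(7)}(5)] = −1/1209600 × (2.25333e-09 − 3.23365e-09) = 8.10450e-16.

S_4 ≈ 90.7622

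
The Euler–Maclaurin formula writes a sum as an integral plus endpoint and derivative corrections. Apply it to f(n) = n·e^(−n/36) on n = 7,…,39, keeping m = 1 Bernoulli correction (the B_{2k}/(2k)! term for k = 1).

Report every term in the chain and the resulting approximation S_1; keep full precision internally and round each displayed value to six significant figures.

Integral: ∫_7^39 x·e^(−x/36) dx = 360.599.
½[f(7) + f(39)] = ½[5.76304 + 13.2002] = 9.48160.
Integral + boundary = 370.081.
Correction k=1: B_{2}/2! · (f^{(1)}(39) − f^{(1)}(7)) = 1/12 · (-0.0282055 − 0.663207) = -0.0576177.

S_1 ≈ 370.023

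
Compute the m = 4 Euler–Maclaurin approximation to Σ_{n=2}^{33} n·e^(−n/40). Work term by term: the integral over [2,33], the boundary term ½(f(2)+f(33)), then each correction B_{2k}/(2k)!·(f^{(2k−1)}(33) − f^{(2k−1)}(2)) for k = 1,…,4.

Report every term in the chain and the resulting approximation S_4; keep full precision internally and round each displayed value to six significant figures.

The integral term ∫_2^33 x·e^(−x/40) dx = 318.419.
Endpoint term: (f(2) + f(33))/2 = (1.90246 + 14.4618)/2 = 8.18211.
Running total after boundary: 326.601.
Order-1 term: 1/12 · (0.0766911 − 0.903668) = -0.0689147.
Running total after k=1: 326.532.
Order-2 term: −1/720 · (0.000595726 − 0.00175383) = 1.60848e-06.
Running total after k=2: 326.532.
Order-3 term: 1/30240 · (7.14700e-07 − 1.83929e-06) = -3.71889e-11.
Running total after k=3: 326.532.
Order-4 term: −1/1209600 · (6.60669e-10 − 1.61402e-09) = 7.88158e-16.

S_4 ≈ 326.532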